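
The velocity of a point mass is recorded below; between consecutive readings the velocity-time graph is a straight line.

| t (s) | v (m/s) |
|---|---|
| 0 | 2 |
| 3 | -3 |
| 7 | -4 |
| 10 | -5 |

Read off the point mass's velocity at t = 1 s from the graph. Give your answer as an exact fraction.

On 0–3 s the graph is linear from 2 to -3 m/s: v(1) = 2 + (-3 − 2)·(1 − 0)/(3 − 0) = 1/3 m/s.

1/3 m/s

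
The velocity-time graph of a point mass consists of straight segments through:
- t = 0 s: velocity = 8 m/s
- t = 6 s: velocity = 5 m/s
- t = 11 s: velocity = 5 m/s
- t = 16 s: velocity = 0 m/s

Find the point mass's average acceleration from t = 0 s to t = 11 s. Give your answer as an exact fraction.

-3/11 m/s²

Average acceleration = Δv/Δt = (5 − 8)/(11 − 0) = -3/11 m/s².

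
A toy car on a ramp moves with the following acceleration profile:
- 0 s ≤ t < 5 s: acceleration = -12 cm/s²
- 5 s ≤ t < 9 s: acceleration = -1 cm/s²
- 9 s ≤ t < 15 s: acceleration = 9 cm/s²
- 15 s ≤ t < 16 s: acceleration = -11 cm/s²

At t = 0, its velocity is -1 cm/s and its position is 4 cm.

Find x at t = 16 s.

-647.5 cm

On each constant-a segment, Δv = aΔt and Δx = v₀Δt + ½aΔt²; chain segment to segment.
0–5 s: v starts -1 cm/s; Δx = -1·5 + ½·-12·5² = -155 cm; v ends -61 cm/s.
5–9 s: v starts -61 cm/s; Δx = -61·4 + ½·-1·4² = -252 cm; v ends -65 cm/s.
9–15 s: v starts -65 cm/s; Δx = -65·6 + ½·9·6² = -228 cm; v ends -11 cm/s.
15–16 s: v starts -11 cm/s; Δx = -11·1 + ½·-11·1² = -16.5 cm; v ends -22 cm/s.
x(16) = 4 + Σ Δx = -647.5 cm.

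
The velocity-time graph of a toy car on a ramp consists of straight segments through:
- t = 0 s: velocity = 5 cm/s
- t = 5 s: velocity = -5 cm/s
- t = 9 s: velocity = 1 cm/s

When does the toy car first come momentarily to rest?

t = 2.5 s

v changes sign on 0–5 s (from 5 to -5); the graph is linear there, so v = 0 at t = 0 + (-5)·(5 − 0)/(-5 − 5) = 2.5 s.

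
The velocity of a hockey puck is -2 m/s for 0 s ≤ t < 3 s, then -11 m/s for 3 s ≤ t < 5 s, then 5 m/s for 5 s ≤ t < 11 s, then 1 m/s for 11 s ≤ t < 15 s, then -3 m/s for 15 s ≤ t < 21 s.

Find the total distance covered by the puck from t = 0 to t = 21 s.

80 m

Distance (not displacement) is the total path length: add the absolute areas under v-t.
0–3 s: |-2| × 3 = 6 m
3–5 s: |-11| × 2 = 22 m
5–11 s: |5| × 6 = 30 m
11–15 s: |1| × 4 = 4 m
15–21 s: |-3| × 6 = 18 m
Total distance = 80 m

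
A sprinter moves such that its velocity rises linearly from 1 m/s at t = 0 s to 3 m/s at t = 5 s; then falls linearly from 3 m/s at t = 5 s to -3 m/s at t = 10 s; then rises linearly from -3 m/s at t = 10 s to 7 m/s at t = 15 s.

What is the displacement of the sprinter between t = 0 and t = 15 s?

Net displacement equals the area under the velocity-time graph (areas below the axis count negative).
0–5 s: ½(1 + 3)(5) = 10 m
5–10 s: ½(3 + -3)(5) = 0 m
10–15 s: ½(-3 + 7)(5) = 10 m
Net displacement = 20 m

20 m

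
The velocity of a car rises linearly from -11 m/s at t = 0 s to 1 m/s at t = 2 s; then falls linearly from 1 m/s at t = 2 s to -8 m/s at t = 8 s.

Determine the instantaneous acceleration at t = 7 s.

-1.5 m/s²

Acceleration is the slope of the v-t graph on 2–8 s: (-8 − 1)/(8 − 2) = -1.5 m/s².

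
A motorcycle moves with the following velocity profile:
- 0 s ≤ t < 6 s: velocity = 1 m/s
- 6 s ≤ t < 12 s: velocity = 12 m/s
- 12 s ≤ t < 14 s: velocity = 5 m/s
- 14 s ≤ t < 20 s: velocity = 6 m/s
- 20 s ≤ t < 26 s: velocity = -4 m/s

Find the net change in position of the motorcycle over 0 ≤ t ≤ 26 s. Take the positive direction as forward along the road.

Displacement is the signed area under the v-t curve.
0–6 s: 1 × 6 = 6 m
6–12 s: 12 × 6 = 72 m
12–14 s: 5 × 2 = 10 m
14–20 s: 6 × 6 = 36 m
20–26 s: -4 × 6 = -24 m
Net displacement = 100 m

100 m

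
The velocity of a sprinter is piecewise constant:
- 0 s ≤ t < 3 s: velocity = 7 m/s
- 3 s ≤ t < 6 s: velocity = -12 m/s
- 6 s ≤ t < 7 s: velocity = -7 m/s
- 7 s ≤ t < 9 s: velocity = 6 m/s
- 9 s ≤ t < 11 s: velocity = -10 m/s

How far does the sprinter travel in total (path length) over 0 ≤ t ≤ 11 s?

96 m

Distance (not displacement) is the total path length: add the absolute areas under v-t.
0–3 s: |7| × 3 = 21 m
3–6 s: |-12| × 3 = 36 m
6–7 s: |-7| × 1 = 7 m
7–9 s: |6| × 2 = 12 m
9–11 s: |-10| × 2 = 20 m
Total distance = 96 m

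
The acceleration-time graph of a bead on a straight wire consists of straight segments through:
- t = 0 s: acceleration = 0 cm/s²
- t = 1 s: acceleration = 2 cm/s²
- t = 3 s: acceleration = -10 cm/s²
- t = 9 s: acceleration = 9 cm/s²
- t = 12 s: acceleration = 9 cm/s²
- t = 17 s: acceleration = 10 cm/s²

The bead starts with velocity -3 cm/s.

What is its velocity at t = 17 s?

Δv equals the area under the a-t graph; then v = v₀ + Δv.
0–1 s: ½(0 + 2)(1) = 1 cm/s
1–3 s: ½(2 + -10)(2) = -8 cm/s
3–9 s: ½(-10 + 9)(6) = -3 cm/s
9–12 s: 9 × 3 = 27 cm/s
12–17 s: ½(9 + 10)(5) = 47.5 cm/s
Δv = 64.5 cm/s, so v(17) = -3 + (64.5) = 61.5 cm/s.

61.5 cm/s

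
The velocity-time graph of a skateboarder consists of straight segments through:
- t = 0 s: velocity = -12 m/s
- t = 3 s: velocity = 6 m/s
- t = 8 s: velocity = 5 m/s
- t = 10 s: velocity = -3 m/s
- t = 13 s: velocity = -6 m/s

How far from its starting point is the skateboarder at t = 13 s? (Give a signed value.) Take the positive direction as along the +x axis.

7 m

Displacement is the signed area under the v-t curve.
0–3 s: ½(-12 + 6)(3) = -9 m
3–8 s: ½(6 + 5)(5) = 27.5 m
8–10 s: ½(5 + -3)(2) = 2 m
10–13 s: ½(-3 + -6)(3) = -13.5 m
Net displacement = 7 m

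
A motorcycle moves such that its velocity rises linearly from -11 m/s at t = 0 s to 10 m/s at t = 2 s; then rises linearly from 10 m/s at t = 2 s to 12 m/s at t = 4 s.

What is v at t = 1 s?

On 0–2 s the graph is linear from -11 to 10 m/s: v(1) = -11 + (10 − -11)·(1 − 0)/(2 − 0) = -0.5 m/s.

-0.5 m/s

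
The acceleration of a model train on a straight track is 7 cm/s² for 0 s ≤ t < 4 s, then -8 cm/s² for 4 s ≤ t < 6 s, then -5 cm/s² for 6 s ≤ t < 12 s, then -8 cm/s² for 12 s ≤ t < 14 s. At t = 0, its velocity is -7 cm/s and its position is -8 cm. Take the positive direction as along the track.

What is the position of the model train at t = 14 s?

On each constant-a segment, Δv = aΔt and Δx = v₀Δt + ½aΔt²; chain segment to segment.
0–4 s: v starts -7 cm/s; Δx = -7·4 + ½·7·4² = 28 cm; v ends 21 cm/s.
4–6 s: v starts 21 cm/s; Δx = 21·2 + ½·-8·2² = 26 cm; v ends 5 cm/s.
6–12 s: v starts 5 cm/s; Δx = 5·6 + ½·-5·6² = -60 cm; v ends -25 cm/s.
12–14 s: v starts -25 cm/s; Δx = -25·2 + ½·-8·2² = -66 cm; v ends -41 cm/s.
x(14) = -8 + Σ Δx = -80 cm.

-80 cm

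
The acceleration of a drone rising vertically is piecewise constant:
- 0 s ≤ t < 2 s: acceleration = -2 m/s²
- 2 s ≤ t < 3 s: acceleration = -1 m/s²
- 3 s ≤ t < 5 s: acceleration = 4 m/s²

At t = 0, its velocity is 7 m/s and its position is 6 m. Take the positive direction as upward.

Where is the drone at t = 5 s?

On each constant-a segment, Δv = aΔt and Δx = v₀Δt + ½aΔt²; chain segment to segment.
0–2 s: v starts 7 m/s; Δx = 7·2 + ½·-2·2² = 10 m; v ends 3 m/s.
2–3 s: v starts 3 m/s; Δx = 3·1 + ½·-1·1² = 2.5 m; v ends 2 m/s.
3–5 s: v starts 2 m/s; Δx = 2·2 + ½·4·2² = 12 m; v ends 10 m/s.
x(5) = 6 + Σ Δx = 30.5 m.

30.5 m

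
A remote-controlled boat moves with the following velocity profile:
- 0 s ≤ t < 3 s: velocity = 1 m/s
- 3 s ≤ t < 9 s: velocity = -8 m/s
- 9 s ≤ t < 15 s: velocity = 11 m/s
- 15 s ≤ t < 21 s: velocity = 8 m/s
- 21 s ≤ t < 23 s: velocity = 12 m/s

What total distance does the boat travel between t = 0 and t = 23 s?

Distance (not displacement) is the total path length: add the absolute areas under v-t.
0–3 s: |1| × 3 = 3 m
3–9 s: |-8| × 6 = 48 m
9–15 s: |11| × 6 = 66 m
15–21 s: |8| × 6 = 48 m
21–23 s: |12| × 2 = 24 m
Total distance = 189 m

189 m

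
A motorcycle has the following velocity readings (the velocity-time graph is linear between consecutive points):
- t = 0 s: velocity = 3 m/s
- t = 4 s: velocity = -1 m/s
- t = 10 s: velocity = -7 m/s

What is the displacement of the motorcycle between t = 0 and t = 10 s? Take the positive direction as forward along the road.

-20 m

Displacement is the signed area under the v-t curve.
0–4 s: ½(3 + -1)(4) = 4 m
4–10 s: ½(-1 + -7)(6) = -24 m
Net displacement = -20 m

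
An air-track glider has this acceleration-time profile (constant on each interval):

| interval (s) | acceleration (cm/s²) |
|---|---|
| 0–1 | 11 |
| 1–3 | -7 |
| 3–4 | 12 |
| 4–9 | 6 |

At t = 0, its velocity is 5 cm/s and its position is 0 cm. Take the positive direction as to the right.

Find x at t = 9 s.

On each constant-a segment, Δv = aΔt and Δx = v₀Δt + ½aΔt²; chain segment to segment.
0–1 s: v starts 5 cm/s; Δx = 5·1 + ½·11·1² = 10.5 cm; v ends 16 cm/s.
1–3 s: v starts 16 cm/s; Δx = 16·2 + ½·-7·2² = 18 cm; v ends 2 cm/s.
3–4 s: v starts 2 cm/s; Δx = 2·1 + ½·12·1² = 8 cm; v ends 14 cm/s.
4–9 s: v starts 14 cm/s; Δx = 14·5 + ½·6·5² = 145 cm; v ends 44 cm/s.
x(9) = 0 + Σ Δx = 181.5 cm.

181.5 cm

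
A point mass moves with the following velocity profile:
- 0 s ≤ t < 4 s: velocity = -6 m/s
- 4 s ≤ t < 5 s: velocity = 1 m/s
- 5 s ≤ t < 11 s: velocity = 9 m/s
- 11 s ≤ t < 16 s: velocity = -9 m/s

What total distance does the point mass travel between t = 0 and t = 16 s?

124 m

Distance (not displacement) is the total path length: add the absolute areas under v-t.
0–4 s: |-6| × 4 = 24 m
4–5 s: |1| × 1 = 1 m
5–11 s: |9| × 6 = 54 m
11–16 s: |-9| × 5 = 45 m
Total distance = 124 m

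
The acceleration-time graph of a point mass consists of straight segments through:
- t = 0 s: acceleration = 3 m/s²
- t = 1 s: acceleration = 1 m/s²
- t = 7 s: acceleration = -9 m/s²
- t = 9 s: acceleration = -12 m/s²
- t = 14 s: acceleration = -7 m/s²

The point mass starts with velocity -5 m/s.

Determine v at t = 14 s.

Δv equals the area under the a-t graph; then v = v₀ + Δv.
0–1 s: ½(3 + 1)(1) = 2 m/s
1–7 s: ½(1 + -9)(6) = -24 m/s
7–9 s: ½(-9 + -12)(2) = -21 m/s
9–14 s: ½(-12 + -7)(5) = -47.5 m/s
Δv = -90.5 m/s, so v(14) = -5 + (-90.5) = -95.5 m/s.

-95.5 m/s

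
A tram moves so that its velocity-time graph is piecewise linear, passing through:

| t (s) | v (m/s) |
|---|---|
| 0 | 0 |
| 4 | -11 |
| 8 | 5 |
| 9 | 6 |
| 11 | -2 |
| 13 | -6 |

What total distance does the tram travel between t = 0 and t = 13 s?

Total distance travelled is ∫|v| dt — sum the magnitudes of each area piece.
0–4 s: |½(0 + -11)(4)| = 22 m
4–8 s: v = 0 at t = 6.75 s; triangle areas 15.125 + 3.125 = 18.25 m
8–9 s: |½(5 + 6)(1)| = 5.5 m
9–11 s: v = 0 at t = 10.5 s; triangle areas 4.5 + 0.5 = 5 m
11–13 s: |½(-2 + -6)(2)| = 8 m
Total distance = 58.75 m

58.75 m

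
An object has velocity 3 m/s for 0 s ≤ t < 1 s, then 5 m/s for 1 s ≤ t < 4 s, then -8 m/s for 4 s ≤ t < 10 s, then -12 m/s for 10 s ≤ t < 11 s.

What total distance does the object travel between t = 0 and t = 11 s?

78 m

Total distance travelled is ∫|v| dt — sum the magnitudes of each area piece.
0–1 s: |3| × 1 = 3 m
1–4 s: |5| × 3 = 15 m
4–10 s: |-8| × 6 = 48 m
10–11 s: |-12| × 1 = 12 m
Total distance = 78 m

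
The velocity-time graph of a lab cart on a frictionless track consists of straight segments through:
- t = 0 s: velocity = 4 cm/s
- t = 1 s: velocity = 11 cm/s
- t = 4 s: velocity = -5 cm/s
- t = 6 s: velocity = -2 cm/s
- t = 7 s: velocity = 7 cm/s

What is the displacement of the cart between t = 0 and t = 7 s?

12 cm

Displacement is the signed area under the v-t curve.
0–1 s: ½(4 + 11)(1) = 7.5 cm
1–4 s: ½(11 + -5)(3) = 9 cm
4–6 s: ½(-5 + -2)(2) = -7 cm
6–7 s: ½(-2 + 7)(1) = 2.5 cm
Net displacement = 12 cm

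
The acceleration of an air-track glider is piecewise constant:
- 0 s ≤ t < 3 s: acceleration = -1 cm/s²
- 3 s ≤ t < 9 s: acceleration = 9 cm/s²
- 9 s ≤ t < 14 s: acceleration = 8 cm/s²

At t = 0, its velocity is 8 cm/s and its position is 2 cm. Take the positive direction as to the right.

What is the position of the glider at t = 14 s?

On each constant-a segment, Δv = aΔt and Δx = v₀Δt + ½aΔt²; chain segment to segment.
0–3 s: v starts 8 cm/s; Δx = 8·3 + ½·-1·3² = 19.5 cm; v ends 5 cm/s.
3–9 s: v starts 5 cm/s; Δx = 5·6 + ½·9·6² = 192 cm; v ends 59 cm/s.
9–14 s: v starts 59 cm/s; Δx = 59·5 + ½·8·5² = 395 cm; v ends 99 cm/s.
x(14) = 2 + Σ Δx = 608.5 cm.

608.5 cm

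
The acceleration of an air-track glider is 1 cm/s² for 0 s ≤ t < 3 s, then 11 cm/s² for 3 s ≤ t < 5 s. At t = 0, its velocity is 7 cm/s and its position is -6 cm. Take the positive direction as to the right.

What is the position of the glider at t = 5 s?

61.5 cm

On each constant-a segment, Δv = aΔt and Δx = v₀Δt + ½aΔt²; chain segment to segment.
0–3 s: v starts 7 cm/s; Δx = 7·3 + ½·1·3² = 25.5 cm; v ends 10 cm/s.
3–5 s: v starts 10 cm/s; Δx = 10·2 + ½·11·2² = 42 cm; v ends 32 cm/s.
x(5) = -6 + Σ Δx = 61.5 cm.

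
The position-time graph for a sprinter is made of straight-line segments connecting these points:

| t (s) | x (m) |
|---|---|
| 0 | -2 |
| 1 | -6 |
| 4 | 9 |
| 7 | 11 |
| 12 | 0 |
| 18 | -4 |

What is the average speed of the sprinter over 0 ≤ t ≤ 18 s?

2 m/s

Average speed = (total path length)/(elapsed time); on a piecewise-linear x-t graph the path length is Σ|Δx|.
0–1 s: |Δx| = |-6 − -2| = 4 m
1–4 s: |Δx| = |9 − -6| = 15 m
4–7 s: |Δx| = |11 − 9| = 2 m
7–12 s: |Δx| = |0 − 11| = 11 m
12–18 s: |Δx| = |-4 − 0| = 4 m
Total path = 36 m; average speed = 36/18 = 2 m/s.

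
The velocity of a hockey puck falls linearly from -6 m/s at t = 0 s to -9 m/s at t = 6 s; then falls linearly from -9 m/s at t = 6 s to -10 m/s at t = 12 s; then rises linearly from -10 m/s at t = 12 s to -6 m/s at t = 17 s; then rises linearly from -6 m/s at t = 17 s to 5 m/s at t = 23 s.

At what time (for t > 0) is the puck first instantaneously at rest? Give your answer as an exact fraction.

v changes sign on 17–23 s (from -6 to 5); the graph is linear there, so v = 0 at t = 17 + (6)·(23 − 17)/(5 − -6) = 223/11 s.

t = 223/11 s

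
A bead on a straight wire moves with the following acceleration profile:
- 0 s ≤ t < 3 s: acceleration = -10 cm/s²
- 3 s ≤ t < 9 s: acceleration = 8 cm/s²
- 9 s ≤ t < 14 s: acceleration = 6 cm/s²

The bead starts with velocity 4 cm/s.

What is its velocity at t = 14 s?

52 cm/s

Δv equals the area under the a-t graph; then v = v₀ + Δv.
0–3 s: -10 × 3 = -30 cm/s
3–9 s: 8 × 6 = 48 cm/s
9–14 s: 6 × 5 = 30 cm/s
Δv = 48 cm/s, so v(14) = 4 + (48) = 52 cm/s.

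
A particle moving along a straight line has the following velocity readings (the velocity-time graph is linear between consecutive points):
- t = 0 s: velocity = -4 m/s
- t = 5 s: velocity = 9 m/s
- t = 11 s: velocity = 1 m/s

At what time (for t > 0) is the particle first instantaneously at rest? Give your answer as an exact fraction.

t = 20/13 s

v changes sign on 0–5 s (from -4 to 9); the graph is linear there, so v = 0 at t = 0 + (4)·(5 − 0)/(9 − -4) = 20/13 s.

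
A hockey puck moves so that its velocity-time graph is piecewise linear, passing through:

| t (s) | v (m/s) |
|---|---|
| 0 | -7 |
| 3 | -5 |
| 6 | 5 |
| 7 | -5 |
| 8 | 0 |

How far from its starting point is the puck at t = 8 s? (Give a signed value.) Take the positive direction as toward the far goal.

Displacement is the signed area under the v-t curve.
0–3 s: ½(-7 + -5)(3) = -18 m
3–6 s: ½(-5 + 5)(3) = 0 m
6–7 s: ½(5 + -5)(1) = 0 m
7–8 s: ½(-5 + 0)(1) = -2.5 m
Net displacement = -20.5 m

-20.5 m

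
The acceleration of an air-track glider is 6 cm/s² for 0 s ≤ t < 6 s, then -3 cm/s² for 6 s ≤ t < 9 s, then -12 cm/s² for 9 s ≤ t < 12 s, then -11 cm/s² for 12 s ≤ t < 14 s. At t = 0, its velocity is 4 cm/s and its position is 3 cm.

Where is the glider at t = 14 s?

248.5 cm

On each constant-a segment, Δv = aΔt and Δx = v₀Δt + ½aΔt²; chain segment to segment.
0–6 s: v starts 4 cm/s; Δx = 4·6 + ½·6·6² = 132 cm; v ends 40 cm/s.
6–9 s: v starts 40 cm/s; Δx = 40·3 + ½·-3·3² = 106.5 cm; v ends 31 cm/s.
9–12 s: v starts 31 cm/s; Δx = 31·3 + ½·-12·3² = 39 cm; v ends -5 cm/s.
12–14 s: v starts -5 cm/s; Δx = -5·2 + ½·-11·2² = -32 cm; v ends -27 cm/s.
x(14) = 3 + Σ Δx = 248.5 cm.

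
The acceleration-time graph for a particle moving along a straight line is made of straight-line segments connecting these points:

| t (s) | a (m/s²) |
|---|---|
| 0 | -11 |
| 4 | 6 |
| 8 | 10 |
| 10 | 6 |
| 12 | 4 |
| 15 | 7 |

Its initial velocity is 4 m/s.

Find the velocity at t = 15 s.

68.5 m/s

Δv equals the area under the a-t graph; then v = v₀ + Δv.
0–4 s: ½(-11 + 6)(4) = -10 m/s
4–8 s: ½(6 + 10)(4) = 32 m/s
8–10 s: ½(10 + 6)(2) = 16 m/s
10–12 s: ½(6 + 4)(2) = 10 m/s
12–15 s: ½(4 + 7)(3) = 16.5 m/s
Δv = 64.5 m/s, so v(15) = 4 + (64.5) = 68.5 m/s.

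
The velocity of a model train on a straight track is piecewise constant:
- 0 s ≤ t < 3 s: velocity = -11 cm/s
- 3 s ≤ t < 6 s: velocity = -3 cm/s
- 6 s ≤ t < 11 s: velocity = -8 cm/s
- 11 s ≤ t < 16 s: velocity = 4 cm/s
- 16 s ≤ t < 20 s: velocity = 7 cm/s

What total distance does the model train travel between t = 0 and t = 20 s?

130 cm

Distance (not displacement) is the total path length: add the absolute areas under v-t.
0–3 s: |-11| × 3 = 33 cm
3–6 s: |-3| × 3 = 9 cm
6–11 s: |-8| × 5 = 40 cm
11–16 s: |4| × 5 = 20 cm
16–20 s: |7| × 4 = 28 cm
Total distance = 130 cm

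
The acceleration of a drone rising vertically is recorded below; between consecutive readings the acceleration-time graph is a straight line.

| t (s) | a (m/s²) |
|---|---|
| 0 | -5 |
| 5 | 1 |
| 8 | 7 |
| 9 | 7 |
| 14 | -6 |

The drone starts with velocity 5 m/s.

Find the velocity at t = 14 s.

Δv equals the area under the a-t graph; then v = v₀ + Δv.
0–5 s: ½(-5 + 1)(5) = -10 m/s
5–8 s: ½(1 + 7)(3) = 12 m/s
8–9 s: 7 × 1 = 7 m/s
9–14 s: ½(7 + -6)(5) = 2.5 m/s
Δv = 11.5 m/s, so v(14) = 5 + (11.5) = 16.5 m/s.

16.5 m/s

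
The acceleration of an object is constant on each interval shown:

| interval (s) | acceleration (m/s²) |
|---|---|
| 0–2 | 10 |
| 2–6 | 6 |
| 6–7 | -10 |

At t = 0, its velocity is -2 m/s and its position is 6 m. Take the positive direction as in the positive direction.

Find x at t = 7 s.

On each constant-a segment, Δv = aΔt and Δx = v₀Δt + ½aΔt²; chain segment to segment.
0–2 s: v starts -2 m/s; Δx = -2·2 + ½·10·2² = 16 m; v ends 18 m/s.
2–6 s: v starts 18 m/s; Δx = 18·4 + ½·6·4² = 120 m; v ends 42 m/s.
6–7 s: v starts 42 m/s; Δx = 42·1 + ½·-10·1² = 37 m; v ends 32 m/s.
x(7) = 6 + Σ Δx = 179 m.

179 m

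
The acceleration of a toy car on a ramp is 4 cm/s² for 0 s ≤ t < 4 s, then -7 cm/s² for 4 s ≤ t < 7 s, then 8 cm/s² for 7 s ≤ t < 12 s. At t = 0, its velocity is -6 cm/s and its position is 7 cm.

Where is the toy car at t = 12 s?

58.5 cm

On each constant-a segment, Δv = aΔt and Δx = v₀Δt + ½aΔt²; chain segment to segment.
0–4 s: v starts -6 cm/s; Δx = -6·4 + ½·4·4² = 8 cm; v ends 10 cm/s.
4–7 s: v starts 10 cm/s; Δx = 10·3 + ½·-7·3² = -1.5 cm; v ends -11 cm/s.
7–12 s: v starts -11 cm/s; Δx = -11·5 + ½·8·5² = 45 cm; v ends 29 cm/s.
x(12) = 7 + Σ Δx = 58.5 cm.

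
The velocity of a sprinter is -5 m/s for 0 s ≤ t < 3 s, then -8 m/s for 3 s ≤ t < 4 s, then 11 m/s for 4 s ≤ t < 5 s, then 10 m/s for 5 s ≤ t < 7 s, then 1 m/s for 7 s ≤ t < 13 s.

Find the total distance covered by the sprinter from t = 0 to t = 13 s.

60 m

Distance (not displacement) is the total path length: add the absolute areas under v-t.
0–3 s: |-5| × 3 = 15 m
3–4 s: |-8| × 1 = 8 m
4–5 s: |11| × 1 = 11 m
5–7 s: |10| × 2 = 20 m
7–13 s: |1| × 6 = 6 m
Total distance = 60 m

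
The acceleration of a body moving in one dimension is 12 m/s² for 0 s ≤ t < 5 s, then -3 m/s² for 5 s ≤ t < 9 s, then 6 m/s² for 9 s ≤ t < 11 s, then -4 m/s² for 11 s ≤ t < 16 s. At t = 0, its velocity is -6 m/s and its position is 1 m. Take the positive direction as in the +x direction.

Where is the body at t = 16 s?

629 m

On each constant-a segment, Δv = aΔt and Δx = v₀Δt + ½aΔt²; chain segment to segment.
0–5 s: v starts -6 m/s; Δx = -6·5 + ½·12·5² = 120 m; v ends 54 m/s.
5–9 s: v starts 54 m/s; Δx = 54·4 + ½·-3·4² = 192 m; v ends 42 m/s.
9–11 s: v starts 42 m/s; Δx = 42·2 + ½·6·2² = 96 m; v ends 54 m/s.
11–16 s: v starts 54 m/s; Δx = 54·5 + ½·-4·5² = 220 m; v ends 34 m/s.
x(16) = 1 + Σ Δx = 629 m.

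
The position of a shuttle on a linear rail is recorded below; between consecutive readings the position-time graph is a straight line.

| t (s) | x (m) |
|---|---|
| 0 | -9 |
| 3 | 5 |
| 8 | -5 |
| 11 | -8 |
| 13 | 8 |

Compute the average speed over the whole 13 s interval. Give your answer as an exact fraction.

Average speed = (total path length)/(elapsed time); on a piecewise-linear x-t graph the path length is Σ|Δx|.
0–3 s: |Δx| = |5 − -9| = 14 m
3–8 s: |Δx| = |-5 − 5| = 10 m
8–11 s: |Δx| = |-8 − -5| = 3 m
11–13 s: |Δx| = |8 − -8| = 16 m
Total path = 43 m; average speed = 43/13 = 43/13 m/s.

43/13 m/s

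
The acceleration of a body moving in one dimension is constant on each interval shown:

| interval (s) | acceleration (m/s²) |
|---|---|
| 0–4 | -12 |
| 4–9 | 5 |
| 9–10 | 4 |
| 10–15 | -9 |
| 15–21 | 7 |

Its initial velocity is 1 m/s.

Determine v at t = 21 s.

-21 m/s

Δv equals the area under the a-t graph; then v = v₀ + Δv.
0–4 s: -12 × 4 = -48 m/s
4–9 s: 5 × 5 = 25 m/s
9–10 s: 4 × 1 = 4 m/s
10–15 s: -9 × 5 = -45 m/s
15–21 s: 7 × 6 = 42 m/s
Δv = -22 m/s, so v(21) = 1 + (-22) = -21 m/s.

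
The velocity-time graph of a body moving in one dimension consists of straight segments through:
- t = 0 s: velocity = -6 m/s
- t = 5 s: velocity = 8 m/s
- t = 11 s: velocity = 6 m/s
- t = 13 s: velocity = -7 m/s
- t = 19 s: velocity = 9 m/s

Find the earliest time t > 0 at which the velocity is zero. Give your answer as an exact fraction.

v changes sign on 0–5 s (from -6 to 8); the graph is linear there, so v = 0 at t = 0 + (6)·(5 − 0)/(8 − -6) = 15/7 s.

t = 15/7 s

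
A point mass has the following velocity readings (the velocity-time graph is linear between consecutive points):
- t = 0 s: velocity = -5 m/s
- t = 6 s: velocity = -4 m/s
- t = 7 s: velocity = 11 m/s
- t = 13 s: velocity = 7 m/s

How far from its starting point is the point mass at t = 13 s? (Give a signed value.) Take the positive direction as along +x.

Net displacement equals the area under the velocity-time graph (areas below the axis count negative).
0–6 s: ½(-5 + -4)(6) = -27 m
6–7 s: ½(-4 + 11)(1) = 3.5 m
7–13 s: ½(11 + 7)(6) = 54 m
Net displacement = 30.5 m

30.5 m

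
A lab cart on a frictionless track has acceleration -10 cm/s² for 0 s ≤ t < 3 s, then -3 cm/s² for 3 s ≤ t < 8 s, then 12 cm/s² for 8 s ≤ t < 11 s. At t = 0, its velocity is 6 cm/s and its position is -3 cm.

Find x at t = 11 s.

-250.5 cm

On each constant-a segment, Δv = aΔt and Δx = v₀Δt + ½aΔt²; chain segment to segment.
0–3 s: v starts 6 cm/s; Δx = 6·3 + ½·-10·3² = -27 cm; v ends -24 cm/s.
3–8 s: v starts -24 cm/s; Δx = -24·5 + ½·-3·5² = -157.5 cm; v ends -39 cm/s.
8–11 s: v starts -39 cm/s; Δx = -39·3 + ½·12·3² = -63 cm; v ends -3 cm/s.
x(11) = -3 + Σ Δx = -250.5 cm.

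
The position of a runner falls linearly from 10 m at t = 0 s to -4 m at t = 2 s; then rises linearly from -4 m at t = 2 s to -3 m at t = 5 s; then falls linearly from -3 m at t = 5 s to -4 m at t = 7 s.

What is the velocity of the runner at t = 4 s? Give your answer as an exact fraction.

1/3 m/s

Velocity is the slope of the x-t graph on 2–5 s: (-3 − -4)/(5 − 2) = 1/3 m/s.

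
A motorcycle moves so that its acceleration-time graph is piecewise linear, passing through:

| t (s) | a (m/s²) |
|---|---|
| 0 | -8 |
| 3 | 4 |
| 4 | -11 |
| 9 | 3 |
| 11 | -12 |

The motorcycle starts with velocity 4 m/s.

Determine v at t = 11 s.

-34.5 m/s

Δv equals the area under the a-t graph; then v = v₀ + Δv.
0–3 s: ½(-8 + 4)(3) = -6 m/s
3–4 s: ½(4 + -11)(1) = -3.5 m/s
4–9 s: ½(-11 + 3)(5) = -20 m/s
9–11 s: ½(3 + -12)(2) = -9 m/s
Δv = -38.5 m/s, so v(11) = 4 + (-38.5) = -34.5 m/s.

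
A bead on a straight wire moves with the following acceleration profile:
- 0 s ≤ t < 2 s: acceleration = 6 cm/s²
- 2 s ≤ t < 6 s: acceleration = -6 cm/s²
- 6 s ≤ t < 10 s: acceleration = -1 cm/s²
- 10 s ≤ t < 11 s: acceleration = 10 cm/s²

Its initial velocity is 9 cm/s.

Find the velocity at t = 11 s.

Δv equals the area under the a-t graph; then v = v₀ + Δv.
0–2 s: 6 × 2 = 12 cm/s
2–6 s: -6 × 4 = -24 cm/s
6–10 s: -1 × 4 = -4 cm/s
10–11 s: 10 × 1 = 10 cm/s
Δv = -6 cm/s, so v(11) = 9 + (-6) = 3 cm/s.

3 cm/s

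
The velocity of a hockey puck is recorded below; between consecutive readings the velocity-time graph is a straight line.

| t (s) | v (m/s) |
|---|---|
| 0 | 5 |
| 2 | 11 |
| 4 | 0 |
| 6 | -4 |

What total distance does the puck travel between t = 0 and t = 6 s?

31 m

Distance (not displacement) is the total path length: add the absolute areas under v-t.
0–2 s: |½(5 + 11)(2)| = 16 m
2–4 s: |½(11 + 0)(2)| = 11 m
4–6 s: |½(0 + -4)(2)| = 4 m
Total distance = 31 m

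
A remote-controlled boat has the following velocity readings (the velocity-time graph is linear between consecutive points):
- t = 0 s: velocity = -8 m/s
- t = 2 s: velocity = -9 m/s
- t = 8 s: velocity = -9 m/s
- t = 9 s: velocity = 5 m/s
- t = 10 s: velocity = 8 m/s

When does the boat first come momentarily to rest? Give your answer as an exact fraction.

t = 121/14 s

v changes sign on 8–9 s (from -9 to 5); the graph is linear there, so v = 0 at t = 8 + (9)·(9 − 8)/(5 − -9) = 121/14 s.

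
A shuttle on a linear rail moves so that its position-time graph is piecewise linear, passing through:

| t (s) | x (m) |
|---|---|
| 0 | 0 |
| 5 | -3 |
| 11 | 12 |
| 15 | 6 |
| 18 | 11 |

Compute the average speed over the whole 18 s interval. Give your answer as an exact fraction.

Average speed = (total path length)/(elapsed time); on a piecewise-linear x-t graph the path length is Σ|Δx|.
0–5 s: |Δx| = |-3 − 0| = 3 m
5–11 s: |Δx| = |12 − -3| = 15 m
11–15 s: |Δx| = |6 − 12| = 6 m
15–18 s: |Δx| = |11 − 6| = 5 m
Total path = 29 m; average speed = 29/18 = 29/18 m/s.

29/18 m/s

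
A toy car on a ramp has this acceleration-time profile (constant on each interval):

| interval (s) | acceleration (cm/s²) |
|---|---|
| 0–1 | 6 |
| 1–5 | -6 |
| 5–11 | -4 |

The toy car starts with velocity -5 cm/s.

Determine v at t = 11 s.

Δv equals the area under the a-t graph; then v = v₀ + Δv.
0–1 s: 6 × 1 = 6 cm/s
1–5 s: -6 × 4 = -24 cm/s
5–11 s: -4 × 6 = -24 cm/s
Δv = -42 cm/s, so v(11) = -5 + (-42) = -47 cm/s.

-47 cm/s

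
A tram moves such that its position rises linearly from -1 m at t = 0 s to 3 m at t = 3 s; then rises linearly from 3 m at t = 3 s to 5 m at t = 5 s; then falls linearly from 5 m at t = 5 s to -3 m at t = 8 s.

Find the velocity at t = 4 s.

1 m/s

Velocity is the slope of the x-t graph on 3–5 s: (5 − 3)/(5 − 3) = 1 m/s.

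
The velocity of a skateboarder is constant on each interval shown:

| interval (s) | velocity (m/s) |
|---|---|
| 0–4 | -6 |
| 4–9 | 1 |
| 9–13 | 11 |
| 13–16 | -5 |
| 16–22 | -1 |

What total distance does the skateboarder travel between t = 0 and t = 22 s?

94 m

Distance (not displacement) is the total path length: add the absolute areas under v-t.
0–4 s: |-6| × 4 = 24 m
4–9 s: |1| × 5 = 5 m
9–13 s: |11| × 4 = 44 m
13–16 s: |-5| × 3 = 15 m
16–22 s: |-1| × 6 = 6 m
Total distance = 94 m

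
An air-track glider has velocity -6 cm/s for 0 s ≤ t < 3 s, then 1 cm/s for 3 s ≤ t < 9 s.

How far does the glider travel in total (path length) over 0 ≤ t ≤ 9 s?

24 cm

Distance (not displacement) is the total path length: add the absolute areas under v-t.
0–3 s: |-6| × 3 = 18 cm
3–9 s: |1| × 6 = 6 cm
Total distance = 24 cm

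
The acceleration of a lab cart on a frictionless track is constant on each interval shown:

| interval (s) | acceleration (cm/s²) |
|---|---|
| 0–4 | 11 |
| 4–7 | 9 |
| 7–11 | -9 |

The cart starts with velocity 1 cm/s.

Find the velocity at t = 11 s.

36 cm/s

Δv equals the area under the a-t graph; then v = v₀ + Δv.
0–4 s: 11 × 4 = 44 cm/s
4–7 s: 9 × 3 = 27 cm/s
7–11 s: -9 × 4 = -36 cm/s
Δv = 35 cm/s, so v(11) = 1 + (35) = 36 cm/s.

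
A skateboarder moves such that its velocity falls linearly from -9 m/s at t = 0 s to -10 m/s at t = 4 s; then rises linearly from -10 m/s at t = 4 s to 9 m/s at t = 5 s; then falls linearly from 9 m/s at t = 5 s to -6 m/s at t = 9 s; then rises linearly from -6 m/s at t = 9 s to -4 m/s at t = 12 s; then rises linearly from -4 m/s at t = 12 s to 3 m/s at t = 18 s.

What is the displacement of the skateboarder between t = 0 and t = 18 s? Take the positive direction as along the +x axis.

-50.5 m

Displacement is the signed area under the v-t curve.
0–4 s: ½(-9 + -10)(4) = -38 m
4–5 s: ½(-10 + 9)(1) = -0.5 m
5–9 s: ½(9 + -6)(4) = 6 m
9–12 s: ½(-6 + -4)(3) = -15 m
12–18 s: ½(-4 + 3)(6) = -3 m
Net displacement = -50.5 m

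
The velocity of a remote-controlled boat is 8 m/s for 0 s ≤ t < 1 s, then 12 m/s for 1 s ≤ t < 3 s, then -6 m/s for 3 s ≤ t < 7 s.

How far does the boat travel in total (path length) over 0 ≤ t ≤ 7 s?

Total distance travelled is ∫|v| dt — sum the magnitudes of each area piece.
0–1 s: |8| × 1 = 8 m
1–3 s: |12| × 2 = 24 m
3–7 s: |-6| × 4 = 24 m
Total distance = 56 m

56 m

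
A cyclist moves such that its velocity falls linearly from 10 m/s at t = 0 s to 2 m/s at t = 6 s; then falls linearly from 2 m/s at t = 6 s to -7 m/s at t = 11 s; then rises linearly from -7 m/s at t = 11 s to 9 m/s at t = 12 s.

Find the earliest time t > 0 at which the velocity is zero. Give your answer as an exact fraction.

v changes sign on 6–11 s (from 2 to -7); the graph is linear there, so v = 0 at t = 6 + (-2)·(11 − 6)/(-7 − 2) = 64/9 s.

t = 64/9 s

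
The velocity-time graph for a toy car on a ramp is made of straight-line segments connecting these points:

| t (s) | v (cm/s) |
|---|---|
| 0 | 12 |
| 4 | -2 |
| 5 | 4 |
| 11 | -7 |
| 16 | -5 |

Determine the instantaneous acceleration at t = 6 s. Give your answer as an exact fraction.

Acceleration is the slope of the v-t graph on 5–11 s: (-7 − 4)/(11 − 5) = -11/6 cm/s².

-11/6 cm/s²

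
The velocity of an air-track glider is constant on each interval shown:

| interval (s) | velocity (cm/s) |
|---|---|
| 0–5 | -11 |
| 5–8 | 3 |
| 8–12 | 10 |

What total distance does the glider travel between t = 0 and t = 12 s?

104 cm

Total distance travelled is ∫|v| dt — sum the magnitudes of each area piece.
0–5 s: |-11| × 5 = 55 cm
5–8 s: |3| × 3 = 9 cm
8–12 s: |10| × 4 = 40 cm
Total distance = 104 cm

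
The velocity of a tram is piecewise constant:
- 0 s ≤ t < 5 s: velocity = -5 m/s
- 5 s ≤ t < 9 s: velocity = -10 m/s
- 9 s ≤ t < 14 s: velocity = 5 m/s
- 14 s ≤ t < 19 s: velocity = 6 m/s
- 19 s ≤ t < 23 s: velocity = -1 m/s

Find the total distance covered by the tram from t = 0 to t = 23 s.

Distance (not displacement) is the total path length: add the absolute areas under v-t.
0–5 s: |-5| × 5 = 25 m
5–9 s: |-10| × 4 = 40 m
9–14 s: |5| × 5 = 25 m
14–19 s: |6| × 5 = 30 m
19–23 s: |-1| × 4 = 4 m
Total distance = 124 m

124 m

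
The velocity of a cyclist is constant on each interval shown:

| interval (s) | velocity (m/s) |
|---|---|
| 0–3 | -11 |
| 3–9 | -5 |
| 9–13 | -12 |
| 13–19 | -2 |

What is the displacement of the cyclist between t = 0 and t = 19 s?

Displacement is the signed area under the v-t curve.
0–3 s: -11 × 3 = -33 m
3–9 s: -5 × 6 = -30 m
9–13 s: -12 × 4 = -48 m
13–19 s: -2 × 6 = -12 m
Net displacement = -123 m

-123 m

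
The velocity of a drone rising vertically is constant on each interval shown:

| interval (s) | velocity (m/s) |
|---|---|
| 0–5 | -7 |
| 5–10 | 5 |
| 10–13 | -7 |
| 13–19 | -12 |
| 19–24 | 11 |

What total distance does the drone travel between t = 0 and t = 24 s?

Distance (not displacement) is the total path length: add the absolute areas under v-t.
0–5 s: |-7| × 5 = 35 m
5–10 s: |5| × 5 = 25 m
10–13 s: |-7| × 3 = 21 m
13–19 s: |-12| × 6 = 72 m
19–24 s: |11| × 5 = 55 m
Total distance = 208 m

208 m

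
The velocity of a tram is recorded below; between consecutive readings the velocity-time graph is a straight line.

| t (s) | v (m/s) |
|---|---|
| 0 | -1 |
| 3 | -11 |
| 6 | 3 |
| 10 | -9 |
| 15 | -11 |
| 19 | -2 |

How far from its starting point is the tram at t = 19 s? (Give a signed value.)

-118 m

Displacement is the signed area under the v-t curve.
0–3 s: ½(-1 + -11)(3) = -18 m
3–6 s: ½(-11 + 3)(3) = -12 m
6–10 s: ½(3 + -9)(4) = -12 m
10–15 s: ½(-9 + -11)(5) = -50 m
15–19 s: ½(-11 + -2)(4) = -26 m
Net displacement = -118 m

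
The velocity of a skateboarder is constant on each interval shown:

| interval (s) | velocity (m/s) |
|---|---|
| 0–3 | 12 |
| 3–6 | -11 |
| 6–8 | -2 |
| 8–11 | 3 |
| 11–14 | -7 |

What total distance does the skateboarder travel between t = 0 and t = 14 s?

Total distance travelled is ∫|v| dt — sum the magnitudes of each area piece.
0–3 s: |12| × 3 = 36 m
3–6 s: |-11| × 3 = 33 m
6–8 s: |-2| × 2 = 4 m
8–11 s: |3| × 3 = 9 m
11–14 s: |-7| × 3 = 21 m
Total distance = 103 m

103 m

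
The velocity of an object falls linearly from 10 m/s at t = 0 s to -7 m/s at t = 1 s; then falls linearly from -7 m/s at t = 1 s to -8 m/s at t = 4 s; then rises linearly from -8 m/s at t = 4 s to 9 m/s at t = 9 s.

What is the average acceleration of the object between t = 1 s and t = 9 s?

Average acceleration = Δv/Δt = (9 − -7)/(9 − 1) = 2 m/s².

2 m/s²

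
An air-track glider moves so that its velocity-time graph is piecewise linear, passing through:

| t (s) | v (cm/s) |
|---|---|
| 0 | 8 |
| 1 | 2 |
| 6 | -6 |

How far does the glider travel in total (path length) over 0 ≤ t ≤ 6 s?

17.5 cm

Distance (not displacement) is the total path length: add the absolute areas under v-t.
0–1 s: |½(8 + 2)(1)| = 5 cm
1–6 s: v = 0 at t = 2.25 s; triangle areas 1.25 + 11.25 = 12.5 cm
Total distance = 17.5 cm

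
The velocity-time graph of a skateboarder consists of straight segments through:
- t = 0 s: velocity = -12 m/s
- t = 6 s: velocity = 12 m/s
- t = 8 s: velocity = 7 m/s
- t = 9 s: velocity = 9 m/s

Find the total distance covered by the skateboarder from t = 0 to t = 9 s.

63 m

Distance (not displacement) is the total path length: add the absolute areas under v-t.
0–6 s: v = 0 at t = 3 s; triangle areas 18 + 18 = 36 m
6–8 s: |½(12 + 7)(2)| = 19 m
8–9 s: |½(7 + 9)(1)| = 8 m
Total distance = 63 m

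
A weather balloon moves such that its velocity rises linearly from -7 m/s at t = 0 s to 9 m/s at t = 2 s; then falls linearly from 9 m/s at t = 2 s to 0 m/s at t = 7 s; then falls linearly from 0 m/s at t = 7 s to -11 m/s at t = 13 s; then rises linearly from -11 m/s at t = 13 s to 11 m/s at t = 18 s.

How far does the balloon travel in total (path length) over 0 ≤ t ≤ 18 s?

Distance (not displacement) is the total path length: add the absolute areas under v-t.
0–2 s: v = 0 at t = 0.875 s; triangle areas 3.0625 + 5.0625 = 8.125 m
2–7 s: |½(9 + 0)(5)| = 22.5 m
7–13 s: |½(0 + -11)(6)| = 33 m
13–18 s: v = 0 at t = 15.5 s; triangle areas 13.75 + 13.75 = 27.5 m
Total distance = 91.125 m

91.125 m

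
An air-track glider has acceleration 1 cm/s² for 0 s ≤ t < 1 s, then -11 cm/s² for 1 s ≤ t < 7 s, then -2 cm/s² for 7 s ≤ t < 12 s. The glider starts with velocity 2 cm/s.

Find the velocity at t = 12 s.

-73 cm/s

Δv equals the area under the a-t graph; then v = v₀ + Δv.
0–1 s: 1 × 1 = 1 cm/s
1–7 s: -11 × 6 = -66 cm/s
7–12 s: -2 × 5 = -10 cm/s
Δv = -75 cm/s, so v(12) = 2 + (-75) = -73 cm/s.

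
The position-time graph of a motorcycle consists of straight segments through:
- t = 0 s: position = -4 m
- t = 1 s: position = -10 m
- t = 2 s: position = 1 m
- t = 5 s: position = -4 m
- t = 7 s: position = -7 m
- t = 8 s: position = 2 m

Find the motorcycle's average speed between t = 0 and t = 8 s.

4.25 m/s

Average speed = (total path length)/(elapsed time); on a piecewise-linear x-t graph the path length is Σ|Δx|.
0–1 s: |Δx| = |-10 − -4| = 6 m
1–2 s: |Δx| = |1 − -10| = 11 m
2–5 s: |Δx| = |-4 − 1| = 5 m
5–7 s: |Δx| = |-7 − -4| = 3 m
7–8 s: |Δx| = |2 − -7| = 9 m
Total path = 34 m; average speed = 34/8 = 4.25 m/s.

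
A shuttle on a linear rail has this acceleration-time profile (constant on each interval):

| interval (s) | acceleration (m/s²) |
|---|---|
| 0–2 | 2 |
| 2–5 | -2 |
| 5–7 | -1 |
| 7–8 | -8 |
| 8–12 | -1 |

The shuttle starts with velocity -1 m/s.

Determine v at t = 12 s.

-17 m/s

Δv equals the area under the a-t graph; then v = v₀ + Δv.
0–2 s: 2 × 2 = 4 m/s
2–5 s: -2 × 3 = -6 m/s
5–7 s: -1 × 2 = -2 m/s
7–8 s: -8 × 1 = -8 m/s
8–12 s: -1 × 4 = -4 m/s
Δv = -16 m/s, so v(12) = -1 + (-16) = -17 m/s.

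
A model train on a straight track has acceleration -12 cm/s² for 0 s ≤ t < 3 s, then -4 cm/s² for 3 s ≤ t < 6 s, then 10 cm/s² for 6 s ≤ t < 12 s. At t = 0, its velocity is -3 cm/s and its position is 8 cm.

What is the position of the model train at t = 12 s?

-316 cm

On each constant-a segment, Δv = aΔt and Δx = v₀Δt + ½aΔt²; chain segment to segment.
0–3 s: v starts -3 cm/s; Δx = -3·3 + ½·-12·3² = -63 cm; v ends -39 cm/s.
3–6 s: v starts -39 cm/s; Δx = -39·3 + ½·-4·3² = -135 cm; v ends -51 cm/s.
6–12 s: v starts -51 cm/s; Δx = -51·6 + ½·10·6² = -126 cm; v ends 9 cm/s.
x(12) = 8 + Σ Δx = -316 cm.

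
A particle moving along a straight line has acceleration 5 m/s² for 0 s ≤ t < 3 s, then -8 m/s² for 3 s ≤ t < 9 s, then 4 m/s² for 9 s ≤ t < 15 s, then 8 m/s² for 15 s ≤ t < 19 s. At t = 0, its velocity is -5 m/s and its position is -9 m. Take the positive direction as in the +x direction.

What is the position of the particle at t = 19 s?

On each constant-a segment, Δv = aΔt and Δx = v₀Δt + ½aΔt²; chain segment to segment.
0–3 s: v starts -5 m/s; Δx = -5·3 + ½·5·3² = 7.5 m; v ends 10 m/s.
3–9 s: v starts 10 m/s; Δx = 10·6 + ½·-8·6² = -84 m; v ends -38 m/s.
9–15 s: v starts -38 m/s; Δx = -38·6 + ½·4·6² = -156 m; v ends -14 m/s.
15–19 s: v starts -14 m/s; Δx = -14·4 + ½·8·4² = 8 m; v ends 18 m/s.
x(19) = -9 + Σ Δx = -233.5 m.

-233.5 m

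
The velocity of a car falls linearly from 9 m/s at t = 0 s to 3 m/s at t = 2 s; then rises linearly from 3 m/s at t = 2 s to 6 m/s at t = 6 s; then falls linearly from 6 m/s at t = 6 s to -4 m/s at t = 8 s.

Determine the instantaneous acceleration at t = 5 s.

0.75 m/s²

Acceleration is the slope of the v-t graph on 2–6 s: (6 − 3)/(6 − 2) = 0.75 m/s².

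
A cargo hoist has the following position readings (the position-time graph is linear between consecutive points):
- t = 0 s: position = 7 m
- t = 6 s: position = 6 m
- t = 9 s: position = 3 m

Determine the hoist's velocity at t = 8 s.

Velocity is the slope of the x-t graph on 6–9 s: (3 − 6)/(9 − 6) = -1 m/s.

-1 m/s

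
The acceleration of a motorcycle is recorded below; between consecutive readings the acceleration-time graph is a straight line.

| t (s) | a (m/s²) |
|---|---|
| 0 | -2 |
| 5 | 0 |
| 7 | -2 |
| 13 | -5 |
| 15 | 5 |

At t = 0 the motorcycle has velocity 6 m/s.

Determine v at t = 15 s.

-22 m/s

Δv equals the area under the a-t graph; then v = v₀ + Δv.
0–5 s: ½(-2 + 0)(5) = -5 m/s
5–7 s: ½(0 + -2)(2) = -2 m/s
7–13 s: ½(-2 + -5)(6) = -21 m/s
13–15 s: ½(-5 + 5)(2) = 0 m/s
Δv = -28 m/s, so v(15) = 6 + (-28) = -22 m/s.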